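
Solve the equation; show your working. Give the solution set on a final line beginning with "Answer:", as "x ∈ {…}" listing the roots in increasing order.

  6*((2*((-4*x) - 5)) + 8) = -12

Step 1. [6*((2*((-4*x) - 5)) + 8) = -12] divide by the outer 6, so div: (2*((-4*x) - 5)) + 8 = -2.
Step 2. [(2*((-4*x) - 5)) + 8 = -2] +8 is outermost — subtract 8 both sides ⇒ sub: 2*((-4*x) - 5) = -10.
Step 3. [2*((-4*x) - 5) = -10] leading coefficient 2: divide by 2. So div: (-4*x) - 5 = -5.
Step 4. [(-4*x) - 5 = -5] add 5: x sits inside (… - 5), so sub: -4*x = 0.
Step 5. [-4*x = 0] -4 out front; divide by -4. So div: x = 0.

Answer: x ∈ {0}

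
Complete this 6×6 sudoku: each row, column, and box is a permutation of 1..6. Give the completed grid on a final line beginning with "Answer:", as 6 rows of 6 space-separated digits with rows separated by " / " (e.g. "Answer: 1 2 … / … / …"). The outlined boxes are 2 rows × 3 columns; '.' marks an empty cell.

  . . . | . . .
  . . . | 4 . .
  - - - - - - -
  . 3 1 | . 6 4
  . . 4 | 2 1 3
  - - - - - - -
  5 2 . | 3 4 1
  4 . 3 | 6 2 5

Step 1. [r4c1∈{6}] nothing but 6 survives at r4c1 ⇒ r4c1=6.
Step 2. [r1c2∈{1,4,5,6}] r1c2 is the only open cell in row 1 admitting 4. So r1c2=4.
Step 3. [r2c2∈{1,5,6}] in col 2, 6 fits only at r2c2, so r2c2=6.
Step 4. [r2c1∈{1,2,3}] r2c1 is the only open cell in row 2 admitting 1, so r2c1=1.
Step 5. [r1c1∈{2,3}] in col 1, 3 fits only at r1c1 ⇒ r1c1=3.
Step 6. [r1c5∈{5}] only 5 remains possible at r1c5, so r1c5=5.
Step 7. [r1c3∈{2}] r1c3 is down to just 2 ⇒ r1c3=2.
Step 8. [r1c4∈{1}] only 1 remains possible at r1c4, so r1c4=1.
Step 9. [r5c3∈{6}] r5c3 is down to just 6, so r5c3=6.
Step 10. [r2c3∈{5}] r2c3 has the single candidate 5. So r2c3=5.
Step 11. [r1c6∈{6}] nothing but 6 survives at r1c6 ⇒ r1c6=6.
Step 12. [r6c2∈{1}] only 1 remains possible at r6c2, so r6c2=1.
Step 13. [r2c6∈{2}] only 2 remains possible at r2c6 ⇒ r2c6=2.
Step 14. [r4c2∈{5}] only 5 remains possible at r4c2, so r4c2=5.
Step 15. [r3c4∈{5}] nothing but 5 survives at r3c4 ⇒ r3c4=5.
Step 16. [r3c1∈{2}] r3c1 is down to just 2 ⇒ r3c1=2.
Step 17. [r2c5∈{3}] r2c5 is down to just 3 ⇒ r2c5=3.

Answer: 3 4 2 1 5 6 / 1 6 5 4 3 2 / 2 3 1 5 6 4 / 6 5 4 2 1 3 / 5 2 6 3 4 1 / 4 1 3 6 2 5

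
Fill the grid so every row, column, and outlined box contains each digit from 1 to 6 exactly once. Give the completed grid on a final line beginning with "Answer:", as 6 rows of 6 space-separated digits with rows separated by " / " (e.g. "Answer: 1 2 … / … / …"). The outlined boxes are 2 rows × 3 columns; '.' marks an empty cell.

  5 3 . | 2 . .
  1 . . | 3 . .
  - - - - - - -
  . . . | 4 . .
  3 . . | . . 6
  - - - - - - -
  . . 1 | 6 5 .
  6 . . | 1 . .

Step 1. [r3c1∈{2}] r3c1's peers cover all but 2. So r3c1=2.
Step 2. [r6c3∈{2,3,4,5}] in col 3, 3 fits only at r6c3. So r6c3=3.
Step 3. [r6c2∈{2,4,5}] in row 6, 5 fits only at r6c2. So r6c2=5.
Step 4. [r2c3∈{2,4,6}] 2 has one home in col 3: r2c3. So r2c3=2.
Step 5. [r5c6∈{2,3,4}] in row 5, 3 fits only at r5c6, so r5c6=3.
Step 6. [r2c6∈{4,5}] r2c6 is the only open cell in row 2 admitting 5, so r2c6=5.
Step 7. [r3c6∈{1}] nothing but 1 survives at r3c6, so r3c6=1.
Step 8. [r1c6∈{4}] nothing but 4 survives at r1c6 ⇒ r1c6=4.
Step 9. [r2c2∈{4,6}] across row 2, 4 lands solely at r2c2. So r2c2=4.
Step 10. [r3c3∈{5,6}] r3c3 is the only open cell in row 3 admitting 5 ⇒ r3c3=5.
Step 11. [r1c5∈{1,6}] 1 has one home in row 1: r1c5, so r1c5=1.
Step 12. [r4c5∈{2}] r4c5 has the single candidate 2. So r4c5=2.
Step 13. [r3c5∈{3}] nothing but 3 survives at r3c5. So r3c5=3.
Step 14. [r5c1∈{4}] r5c1 has the single candidate 4 ⇒ r5c1=4.
Step 15. [r4c4∈{5}] only 5 remains possible at r4c4. So r4c4=5.
Step 16. [r1c3∈{6}] r1c3's peers cover all but 6, so r1c3=6.
Step 17. [r6c5∈{4}] only 4 remains possible at r6c5, so r6c5=4.
Step 18. [r4c3∈{4}] only 4 remains possible at r4c3, so r4c3=4.
Step 19. [r6c6∈{2}] r6c6 is down to just 2, so r6c6=2.
Step 20. [r4c2∈{1}] r4c2 is down to just 1. So r4c2=1.
Step 21. [r5c2∈{2}] r5c2 is down to just 2. So r5c2=2.
Step 22. [r2c5∈{6}] nothing but 6 survives at r2c5, so r2c5=6.
Step 23. [r3c2∈{6}] r3c2 has the single candidate 6 ⇒ r3c2=6.

Answer: 5 3 6 2 1 4 / 1 4 2 3 6 5 / 2 6 5 4 3 1 / 3 1 4 5 2 6 / 4 2 1 6 5 3 / 6 5 3 1 4 2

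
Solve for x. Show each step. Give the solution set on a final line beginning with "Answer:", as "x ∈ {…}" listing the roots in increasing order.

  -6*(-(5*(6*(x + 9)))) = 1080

Step 1. [-6*(-(5*(6*(x + 9)))) = 1080] leading coefficient -6: divide by -6. So div: -(5*(6*(x + 9))) = -180.
Step 2. [-(5*(6*(x + 9))) = -180] leading − — multiply by −1. So neg: 5*(6*(x + 9)) = 180.
Step 3. [5*(6*(x + 9)) = 180] LHS = 5·(…); ÷5 both sides, so div: 6*(x + 9) = 36.
Step 4. [6*(x + 9) = 36] leading coefficient 6: divide by 6. So div: x + 9 = 6.
Step 5. [x + 9 = 6] the outer +9 inverts by subtracting 9 ⇒ sub: x = -3.

Answer: x ∈ {-3}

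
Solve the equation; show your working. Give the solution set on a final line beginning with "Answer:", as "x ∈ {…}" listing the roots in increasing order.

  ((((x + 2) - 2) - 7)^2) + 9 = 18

Step 1. [((((x + 2) - 2) - 7)^2) + 9 = 18] +9 is outermost — subtract 9 both sides. So sub: (((x + 2) - 2) - 7)^2 = 9.
Step 2. [(((x + 2) - 2) - 7)^2 = 9] 9 ≥ 0, LHS is (·)² — take ±√. So sqrt: ((x + 2) - 2) - 7 = 3 or -3.
Step 3. [((x + 2) - 2) - 7 = 3 or -3] peel the -7: add 7 from each side. So sub: (x + 2) - 2 = 10 or 4.
Step 4. [(x + 2) - 2 = 10 or 4] add 2: x sits inside (… - 2). So sub: x + 2 = 12 or 6.
Step 5. [x + 2 = 12 or 6] 2 comes off first (subtract 2). So sub: x = 10 or 4.

Answer: x ∈ {4, 10}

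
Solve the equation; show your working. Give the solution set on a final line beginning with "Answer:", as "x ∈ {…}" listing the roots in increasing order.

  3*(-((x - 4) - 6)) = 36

Step 1. [3*(-((x - 4) - 6)) = 36] 3 out front; divide by 3. So div: -((x - 4) - 6) = 12.
Step 2. [-((x - 4) - 6) = 12] flip signs both sides. So neg: (x - 4) - 6 = -12.
Step 3. [(x - 4) - 6 = -12] peel the -6: add 6 from each side. So sub: x - 4 = -6.
Step 4. [x - 4 = -6] -4 is outermost — add 4 both sides ⇒ sub: x = -2.

Answer: x ∈ {-2}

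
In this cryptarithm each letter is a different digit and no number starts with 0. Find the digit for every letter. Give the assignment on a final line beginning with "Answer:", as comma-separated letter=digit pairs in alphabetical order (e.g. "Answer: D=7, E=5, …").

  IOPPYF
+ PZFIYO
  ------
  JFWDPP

Step 1. [col 1: F + O ≡ P (mod 10)] several values work for F in column 1 (F + O ≡ P (mod 10), carry-in 0); try F=3. So F=3.
Step 2. [col 1: F + O ≡ P (mod 10)] several values work for O in column 1 (F + O ≡ P (mod 10), carry-in 0); try O=1. So O=1.
Step 3. [col 1: F + O ≡ P (mod 10)] in column 1 we have F+O≡P with carry-in 0; given F=3, O=1 and digits 1,3 already taken and all letters distinct, that pins P to 4, so P=4.
Step 4. [col 2: Y + Y ≡ P (mod 10)] Y=7 is one option consistent with column 2 (Y + Y ≡ P (mod 10), carry-in 0) — take it, so Y=7.
Step 5. [col 3: P + I ≡ D (mod 10)] several values work for D in column 3 (P + I ≡ D (mod 10), carry-in 1); try D=0. So D=0.
Step 6. [col 3: P + I ≡ D (mod 10)] column 3: given P=4, D=0, carry-in 1, and digits 0,1,3,4,7 already taken and all letters distinct, P+I≡D (mod 10) forces I=5. So I=5.
Step 7. [col 4: P + F ≡ W (mod 10)] in column 4 we have P+F≡W with carry-in 1; given P=4, F=3 and digits 0,1,3,4,5,7 already taken and all letters distinct, that pins W to 8. So W=8.
Step 8. [col 5: O + Z ≡ F (mod 10)] column 5 reads O+Z+carry(0)=F with O=1, F=3; with digits 0,1,3,4,5,7,8 already taken and all letters distinct, the only value for Z is 2. So Z=2.
Step 9. [col 6: I + P ≡ J (mod 10)] column 6: given I=5, P=4, carry-in 0, and digits 0,1,2,3,4,5,7,8 already taken and all letters distinct, I+P≡J (mod 10) forces J=9, so J=9.

Answer: D=0, F=3, I=5, J=9, O=1, P=4, W=8, Y=7, Z=2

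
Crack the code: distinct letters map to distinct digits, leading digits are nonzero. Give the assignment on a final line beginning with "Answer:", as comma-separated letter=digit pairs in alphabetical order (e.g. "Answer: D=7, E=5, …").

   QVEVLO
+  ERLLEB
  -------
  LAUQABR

Step 1. [col 1: O + B ≡ R (mod 10)] no forcing yet in column 1 (carry-in 0); O=3 is free and consistent — try it. So O=3.
Step 2. [L] the sum has 7 digits but both addends have 6; that extra leading digit L is the final carry, namely 1. So L=1.
Step 3. [col 1: O + B ≡ R (mod 10)] B=9 is one option consistent with column 1 (O + B ≡ R (mod 10), carry-in 0) — take it, so B=9.
Step 4. [col 1: O + B ≡ R (mod 10)] in column 1 we have O+B≡R with carry-in 0; given O=3, B=9 and digits 1,3,9 already taken and all letters distinct, that pins R to 2 ⇒ R=2.
Step 5. [col 2: L + E ≡ B (mod 10)] column 2 reads L+E+carry(1)=B with L=1, B=9; with digits 1,2,3,9 already taken and all letters distinct, the only value for E is 7. So E=7.
Step 6. [col 3: V + L ≡ A (mod 10)] no forcing yet in column 3 (carry-in 0); V=4 is free and consistent — try it ⇒ V=4.
Step 7. [col 3: V + L ≡ A (mod 10)] column 3 reads V+L+carry(0)=A with V=4, L=1; with digits 1,2,3,4,7,9 already taken and all letters distinct, the only value for A is 5. So A=5.
Step 8. [col 4: E + L ≡ Q (mod 10)] column 4: given E=7, L=1, carry-in 0, and digits 1,2,3,4,5,7,9 already taken and all letters distinct, E+L≡Q (mod 10) forces Q=8. So Q=8.
Step 9. [col 5: V + R ≡ U (mod 10)] column 5: given V=4, R=2, carry-in 0, and digits 1,2,3,4,5,7,8,9 already taken and all letters distinct, V+R≡U (mod 10) forces U=6. So U=6.

Answer: A=5, B=9, E=7, L=1, O=3, Q=8, R=2, U=6, V=4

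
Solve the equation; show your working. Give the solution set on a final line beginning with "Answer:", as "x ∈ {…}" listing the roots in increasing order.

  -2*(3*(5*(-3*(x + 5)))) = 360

Step 1. [-2*(3*(5*(-3*(x + 5)))) = 360] -2·(inner) — divide through by -2 ⇒ div: 3*(5*(-3*(x + 5))) = -180.
Step 2. [3*(5*(-3*(x + 5))) = -180] divide by the outer 3, so div: 5*(-3*(x + 5)) = -60.
Step 3. [5*(-3*(x + 5)) = -60] leading coefficient 5: divide by 5, so div: -3*(x + 5) = -12.
Step 4. [-3*(x + 5) = -12] LHS = -3·(…); ÷-3 both sides ⇒ div: x + 5 = 4.
Step 5. [x + 5 = 4] the outer +5 inverts by subtracting 5. So sub: x = -1.

Answer: x ∈ {-1}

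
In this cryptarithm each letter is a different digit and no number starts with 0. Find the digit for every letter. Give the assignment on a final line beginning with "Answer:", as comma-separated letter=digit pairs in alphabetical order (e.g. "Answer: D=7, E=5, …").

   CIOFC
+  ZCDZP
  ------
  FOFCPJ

Step 1. [col 1: C + P ≡ J (mod 10)] J=4 is one option consistent with column 1 (C + P ≡ J (mod 10), carry-in 0) — take it ⇒ J=4.
Step 2. [F] adding two 5-digit numbers gives at most 5+1 digits, and here it does — F is that final carry and must be 1, so F=1.
Step 3. [col 1: C + P ≡ J (mod 10)] no forcing yet in column 1 (carry-in 0); P=9 is free and consistent — try it ⇒ P=9.
Step 4. [col 1: C + P ≡ J (mod 10)] in column 1 we have C+P≡J with carry-in 0; given P=9, J=4 and digits 1,4,9 already taken and all letters distinct, that pins C to 5. So C=5.
Step 5. [col 2: F + Z ≡ P (mod 10)] in column 2 we have F+Z≡P with carry-in 1; given F=1, P=9 and digits 1,4,5,9 already taken and all letters distinct, that pins Z to 7 ⇒ Z=7.
Step 6. [col 3: O + D ≡ C (mod 10)] column 3 (O + D ≡ C (mod 10), carry-in 0) doesn't pin D yet; pick D=2 and continue ⇒ D=2.
Step 7. [col 3: O + D ≡ C (mod 10)] column 3: given D=2, C=5, carry-in 0, and digits 1,2,4,5,7,9 already taken and all letters distinct, O+D≡C (mod 10) forces O=3, so O=3.
Step 8. [col 4: I + C ≡ F (mod 10)] in column 4 we have I+C≡F with carry-in 0; given C=5, F=1 and digits 1,2,3,4,5,7,9 already taken and all letters distinct, that pins I to 6. So I=6.

Answer: C=5, D=2, F=1, I=6, J=4, O=3, P=9, Z=7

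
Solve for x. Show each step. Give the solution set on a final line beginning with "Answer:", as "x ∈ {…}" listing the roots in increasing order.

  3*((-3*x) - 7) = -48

Step 1. [3*((-3*x) - 7) = -48] 3 out front; divide by 3. So div: (-3*x) - 7 = -16.
Step 2. [(-3*x) - 7 = -16] -7 is outermost — add 7 both sides, so sub: -3*x = -9.
Step 3. [-3*x = -9] divide by the outer -3 ⇒ div: x = 3.

Answer: x ∈ {3}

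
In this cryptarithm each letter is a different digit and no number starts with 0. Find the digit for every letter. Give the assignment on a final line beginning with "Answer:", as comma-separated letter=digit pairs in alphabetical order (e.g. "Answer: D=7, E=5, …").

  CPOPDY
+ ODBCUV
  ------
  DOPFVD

Step 1. [col 1: Y + V ≡ D (mod 10)] column 1 (Y + V ≡ D (mod 10), carry-in 0) doesn't pin Y yet; pick Y=4 and continue, so Y=4.
Step 2. [col 1: Y + V ≡ D (mod 10)] V=3 is one option consistent with column 1 (Y + V ≡ D (mod 10), carry-in 0) — take it, so V=3.
Step 3. [col 1: Y + V ≡ D (mod 10)] in column 1 we have Y+V≡D with carry-in 0; given Y=4, V=3 and digits 3,4 already taken and all letters distinct, that pins D to 7, so D=7.
Step 4. [col 2: D + U ≡ V (mod 10)] column 2 reads D+U+carry(0)=V with D=7, V=3; with digits 3,4,7 already taken and all letters distinct, the only value for U is 6. So U=6.
Step 5. [col 3: P + C ≡ F (mod 10)] no forcing yet in column 3 (carry-in 1); P=8 is free and consistent — try it, so P=8.
Step 6. [col 3: P + C ≡ F (mod 10)] C=1 is one option consistent with column 3 (P + C ≡ F (mod 10), carry-in 1) — take it. So C=1.
Step 7. [col 3: P + C ≡ F (mod 10)] in column 3 we have P+C≡F with carry-in 1; given P=8, C=1 and digits 1,3,4,6,7,8 already taken and all letters distinct, that pins F to 0. So F=0.
Step 8. [col 4: O + B ≡ P (mod 10)] B=2 is one option consistent with column 4 (O + B ≡ P (mod 10), carry-in 1) — take it ⇒ B=2.
Step 9. [col 4: O + B ≡ P (mod 10)] in column 4 we have O+B≡P with carry-in 1; given B=2, P=8 and digits 0,1,2,3,4,6,7,8 already taken and all letters distinct, that pins O to 5 ⇒ O=5.

Answer: B=2, C=1, D=7, F=0, O=5, P=8, U=6, V=3, Y=4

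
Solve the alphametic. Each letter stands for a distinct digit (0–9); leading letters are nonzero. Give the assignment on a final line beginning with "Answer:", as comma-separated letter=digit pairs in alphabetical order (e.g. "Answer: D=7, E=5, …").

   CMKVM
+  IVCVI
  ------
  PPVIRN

Step 1. [col 1: M + I ≡ N (mod 10)] several values work for I in column 1 (M + I ≡ N (mod 10), carry-in 0); try I=4, so I=4.
Step 2. [P] the sum has 6 digits but both addends have 5; that extra leading digit P is the final carry, namely 1. So P=1.
Step 3. [col 1: M + I ≡ N (mod 10)] several values work for M in column 1 (M + I ≡ N (mod 10), carry-in 0); try M=9, so M=9.
Step 4. [col 1: M + I ≡ N (mod 10)] column 1 reads M+I+carry(0)=N with M=9, I=4; with digits 1,4,9 already taken and all letters distinct, the only value for N is 3, so N=3.
Step 5. [col 2: V + V ≡ R (mod 10)] column 2 (V + V ≡ R (mod 10), carry-in 1) doesn't pin R yet; pick R=5 and continue ⇒ R=5.
Step 6. [col 2: V + V ≡ R (mod 10)] several values work for V in column 2 (V + V ≡ R (mod 10), carry-in 1); try V=2. So V=2.
Step 7. [col 3: K + C ≡ I (mod 10)] several values work for K in column 3 (K + C ≡ I (mod 10), carry-in 0); try K=8 ⇒ K=8.
Step 8. [col 3: K + C ≡ I (mod 10)] column 3 reads K+C+carry(0)=I with K=8, I=4; with digits 1,2,3,4,5,8,9 already taken and all letters distinct, the only value for C is 6 ⇒ C=6.

Answer: C=6, I=4, K=8, M=9, N=3, P=1, R=5, V=2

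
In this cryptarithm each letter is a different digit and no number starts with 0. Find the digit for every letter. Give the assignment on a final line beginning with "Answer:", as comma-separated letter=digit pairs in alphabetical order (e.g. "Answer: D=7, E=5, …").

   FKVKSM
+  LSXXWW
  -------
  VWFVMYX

Step 1. [col 1: M + W ≡ X (mod 10)] column 1 (M + W ≡ X (mod 10), carry-in 0) doesn't pin X yet; pick X=0 and continue, so X=0.
Step 2. [V] the sum has 7 digits but both addends have 6; that extra leading digit V is the final carry, namely 1 ⇒ V=1.
Step 3. [col 1: M + W ≡ X (mod 10)] no forcing yet in column 1 (carry-in 0); W=7 is free and consistent — try it. So W=7.
Step 4. [col 1: M + W ≡ X (mod 10)] column 1: given W=7, X=0, carry-in 0, and digits 0,1,7 already taken and all letters distinct, M+W≡X (mod 10) forces M=3 ⇒ M=3.
Step 5. [col 2: S + W ≡ Y (mod 10)] several values work for Y in column 2 (S + W ≡ Y (mod 10), carry-in 1); try Y=4. So Y=4.
Step 6. [col 2: S + W ≡ Y (mod 10)] column 2 reads S+W+carry(1)=Y with W=7, Y=4; with digits 0,1,3,4,7 already taken and all letters distinct, the only value for S is 6, so S=6.
Step 7. [col 3: K + X ≡ M (mod 10)] in column 3 we have K+X≡M with carry-in 1; given X=0, M=3 and digits 0,1,3,4,6,7 already taken and all letters distinct, that pins K to 2, so K=2.
Step 8. [col 5: K + S ≡ F (mod 10)] in column 5 we have K+S≡F with carry-in 0; given K=2, S=6 and digits 0,1,2,3,4,6,7 already taken and all letters distinct, that pins F to 8, so F=8.
Step 9. [col 6: F + L ≡ W (mod 10)] in column 6 we have F+L≡W with carry-in 0; given F=8, W=7 and digits 0,1,2,3,4,6,7,8 already taken and all letters distinct, that pins L to 9 ⇒ L=9.

Answer: F=8, K=2, L=9, M=3, S=6, V=1, W=7, X=0, Y=4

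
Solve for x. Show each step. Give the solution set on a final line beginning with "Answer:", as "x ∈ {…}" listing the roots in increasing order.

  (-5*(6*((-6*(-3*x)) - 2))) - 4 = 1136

Step 1. [(-5*(6*((-6*(-3*x)) - 2))) - 4 = 1136] 4 comes off first (add 4) ⇒ sub: -5*(6*((-6*(-3*x)) - 2)) = 1140.
Step 2. [-5*(6*((-6*(-3*x)) - 2)) = 1140] -5·(inner) — divide through by -5. So div: 6*((-6*(-3*x)) - 2) = -228.
Step 3. [6*((-6*(-3*x)) - 2) = -228] divide by the outer 6. So div: (-6*(-3*x)) - 2 = -38.
Step 4. [(-6*(-3*x)) - 2 = -38] -2 is outermost — add 2 both sides. So sub: -6*(-3*x) = -36.
Step 5. [-6*(-3*x) = -36] divide by the outer -6. So div: -3*x = 6.
Step 6. [-3*x = 6] divide by the outer -3. So div: x = -2.

Answer: x ∈ {-2}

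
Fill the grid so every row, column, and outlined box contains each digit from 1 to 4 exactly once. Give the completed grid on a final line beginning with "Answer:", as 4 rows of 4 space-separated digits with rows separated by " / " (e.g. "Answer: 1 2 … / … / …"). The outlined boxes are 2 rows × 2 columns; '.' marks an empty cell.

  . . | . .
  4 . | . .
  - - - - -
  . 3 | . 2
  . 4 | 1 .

Step 1. [r1c1∈{1,2,3}] across col 1, 3 lands solely at r1c1 ⇒ r1c1=3.
Step 2. [r1c4∈{1,4}] across col 4, 4 lands solely at r1c4, so r1c4=4.
Step 3. [r1c2∈{1,2}] across row 1, 1 lands solely at r1c2, so r1c2=1.
Step 4. [r2c3∈{2,3}] r2c3 is the only open cell in col 3 admitting 3 ⇒ r2c3=3.
Step 5. [r2c2∈{2}] r2c2 is down to just 2, so r2c2=2.
Step 6. [r3c3∈{4}] r3c3's peers cover all but 4 ⇒ r3c3=4.
Step 7. [r4c4∈{3}] nothing but 3 survives at r4c4 ⇒ r4c4=3.
Step 8. [r3c1∈{1}] only 1 remains possible at r3c1, so r3c1=1.
Step 9. [r1c3∈{2}] r1c3 has the single candidate 2 ⇒ r1c3=2.
Step 10. [r4c1∈{2}] nothing but 2 survives at r4c1. So r4c1=2.
Step 11. [r2c4∈{1}] nothing but 1 survives at r2c4, so r2c4=1.

Answer: 3 1 2 4 / 4 2 3 1 / 1 3 4 2 / 2 4 1 3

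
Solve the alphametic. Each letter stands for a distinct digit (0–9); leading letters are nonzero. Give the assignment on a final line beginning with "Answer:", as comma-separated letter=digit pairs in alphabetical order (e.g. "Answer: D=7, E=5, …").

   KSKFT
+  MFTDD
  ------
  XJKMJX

Step 1. [col 1: T + D ≡ X (mod 10)] several values work for D in column 1 (T + D ≡ X (mod 10), carry-in 0); try D=4 ⇒ D=4.
Step 2. [col 1: T + D ≡ X (mod 10)] no forcing yet in column 1 (carry-in 0); X=1 is free and consistent — try it. So X=1.
Step 3. [col 1: T + D ≡ X (mod 10)] column 1: given D=4, X=1, carry-in 0, and digits 1,4 already taken and all letters distinct, T+D≡X (mod 10) forces T=7. So T=7.
Step 4. [col 2: F + D ≡ J (mod 10)] J=5 is one option consistent with column 2 (F + D ≡ J (mod 10), carry-in 1) — take it, so J=5.
Step 5. [col 2: F + D ≡ J (mod 10)] in column 2 we have F+D≡J with carry-in 1; given D=4, J=5 and digits 1,4,5,7 already taken and all letters distinct, that pins F to 0 ⇒ F=0.
Step 6. [col 3: K + T ≡ M (mod 10)] several values work for M in column 3 (K + T ≡ M (mod 10), carry-in 0); try M=6 ⇒ M=6.
Step 7. [col 3: K + T ≡ M (mod 10)] in column 3 we have K+T≡M with carry-in 0; given T=7, M=6 and digits 0,1,4,5,6,7 already taken and all letters distinct, that pins K to 9, so K=9.
Step 8. [col 4: S + F ≡ K (mod 10)] column 4: given F=0, K=9, carry-in 1, and digits 0,1,4,5,6,7,9 already taken and all letters distinct, S+F≡K (mod 10) forces S=8. So S=8.

Answer: D=4, F=0, J=5, K=9, M=6, S=8, T=7, X=1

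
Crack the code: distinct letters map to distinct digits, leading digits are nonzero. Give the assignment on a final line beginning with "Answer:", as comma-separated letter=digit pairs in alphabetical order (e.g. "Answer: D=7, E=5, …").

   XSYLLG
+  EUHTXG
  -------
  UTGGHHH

Step 1. [col 1: G + G ≡ H (mod 10)] no forcing yet in column 1 (carry-in 0); G=2 is free and consistent — try it ⇒ G=2.
Step 2. [U] adding two 6-digit numbers gives at most 6+1 digits, and here it does — U is that final carry and must be 1. So U=1.
Step 3. [col 1: G + G ≡ H (mod 10)] in column 1 we have G+G≡H with carry-in 0; given G=2 and digits 1,2 already taken and all letters distinct, that pins H to 4. So H=4.
Step 4. [col 2: L + X ≡ H (mod 10)] several values work for L in column 2 (L + X ≡ H (mod 10), carry-in 0); try L=8 ⇒ L=8.
Step 5. [col 2: L + X ≡ H (mod 10)] in column 2 we have L+X≡H with carry-in 0; given L=8, H=4 and digits 1,2,4,8 already taken and all letters distinct, that pins X to 6 ⇒ X=6.
Step 6. [col 3: L + T ≡ H (mod 10)] column 3 reads L+T+carry(1)=H with L=8, H=4; with digits 1,2,4,6,8 already taken and all letters distinct, the only value for T is 5. So T=5.
Step 7. [col 4: Y + H ≡ G (mod 10)] from column 4 (H=4, G=2, carry-in 1, digits 1,2,4,5,6,8 already taken and all letters distinct): Y must equal 7. So Y=7.
Step 8. [col 5: S + U ≡ G (mod 10)] from column 5 (U=1, G=2, carry-in 1, digits 1,2,4,5,6,7,8 already taken and all letters distinct): S must equal 0, so S=0.
Step 9. [col 6: X + E ≡ T (mod 10)] in column 6 we have X+E≡T with carry-in 0; given X=6, T=5 and digits 0,1,2,4,5,6,7,8 already taken and all letters distinct, that pins E to 9, so E=9.

Answer: E=9, G=2, H=4, L=8, S=0, T=5, U=1, X=6, Y=7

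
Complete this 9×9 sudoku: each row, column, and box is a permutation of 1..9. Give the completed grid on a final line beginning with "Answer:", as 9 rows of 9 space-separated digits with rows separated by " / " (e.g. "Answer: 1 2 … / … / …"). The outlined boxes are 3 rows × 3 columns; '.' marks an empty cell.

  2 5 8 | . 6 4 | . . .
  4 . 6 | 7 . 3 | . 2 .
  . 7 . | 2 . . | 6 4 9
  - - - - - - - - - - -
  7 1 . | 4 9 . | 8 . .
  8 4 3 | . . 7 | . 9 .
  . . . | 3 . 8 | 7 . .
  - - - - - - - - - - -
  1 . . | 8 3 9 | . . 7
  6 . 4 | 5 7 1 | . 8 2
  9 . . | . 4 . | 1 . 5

Step 1. [r7c2∈{2}] only 2 remains possible at r7c2. So r7c2=2.
Step 2. [r6c1∈{5}] r6c1's peers cover all but 5, so r6c1=5.
Step 3. [r4c8∈{3,5,6}] 5 has one home in col 8: r4c8 ⇒ r4c8=5.
Step 4. [r5c5∈{1,2,5}] across row 5, 5 lands solely at r5c5, so r5c5=5.
Step 5. [r9c4∈{6}] r9c4 is down to just 6. So r9c4=6.
Step 6. [r5c9∈{1,6}] in row 5, 6 fits only at r5c9. So r5c9=6.
Step 7. [r9c8∈{3}] r9c8 has the single candidate 3 ⇒ r9c8=3.
Step 8. [r6c8∈{1}] r6c8's peers cover all but 1 ⇒ r6c8=1.
Step 9. [r6c3∈{2,9}] r6c3 is the only open cell in col 3 admitting 9 ⇒ r6c3=9.
Step 10. [r3c5∈{1,8}] across row 3, 8 lands solely at r3c5. So r3c5=8.
Step 11. [r2c5∈{1}] nothing but 1 survives at r2c5. So r2c5=1.
Step 12. [r9c6∈{2}] only 2 remains possible at r9c6 ⇒ r9c6=2.
Step 13. [r1c7∈{3}] r1c7's peers cover all but 3 ⇒ r1c7=3.
Step 14. [r3c6∈{5}] nothing but 5 survives at r3c6, so r3c6=5.
Step 15. [r4c3∈{2}] nothing but 2 survives at r4c3 ⇒ r4c3=2.
Step 16. [r2c2∈{9}] nothing but 9 survives at r2c2, so r2c2=9.
Step 17. [r4c6∈{6}] nothing but 6 survives at r4c6 ⇒ r4c6=6.
Step 18. [r1c9∈{1}] nothing but 1 survives at r1c9, so r1c9=1.
Step 19. [r5c4∈{1}] r5c4 has the single candidate 1, so r5c4=1.
Step 20. [r6c2∈{6}] only 6 remains possible at r6c2, so r6c2=6.
Step 21. [r8c7∈{9}] r8c7's peers cover all but 9, so r8c7=9.
Step 22. [r5c7∈{2}] r5c7 is down to just 2 ⇒ r5c7=2.
Step 23. [r2c9∈{8}] r2c9 has the single candidate 8, so r2c9=8.
Step 24. [r7c3∈{5}] only 5 remains possible at r7c3 ⇒ r7c3=5.
Step 25. [r7c7∈{4}] r7c7 has the single candidate 4. So r7c7=4.
Step 26. [r3c3∈{1}] r3c3 is down to just 1. So r3c3=1.
Step 27. [r9c3∈{7}] r9c3's peers cover all but 7, so r9c3=7.
Step 28. [r4c9∈{3}] r4c9's peers cover all but 3, so r4c9=3.
Step 29. [r8c2∈{3}] r8c2 has the single candidate 3. So r8c2=3.
Step 30. [r1c4∈{9}] nothing but 9 survives at r1c4. So r1c4=9.
Step 31. [r6c9∈{4}] r6c9 has the single candidate 4 ⇒ r6c9=4.
Step 32. [r6c5∈{2}] nothing but 2 survives at r6c5, so r6c5=2.
Step 33. [r7c8∈{6}] r7c8 has the single candidate 6, so r7c8=6.
Step 34. [r1c8∈{7}] r1c8 is down to just 7, so r1c8=7.
Step 35. [r9c2∈{8}] nothing but 8 survives at r9c2 ⇒ r9c2=8.
Step 36. [r3c1∈{3}] r3c1 is down to just 3. So r3c1=3.
Step 37. [r2c7∈{5}] nothing but 5 survives at r2c7, so r2c7=5.

Answer: 2 5 8 9 6 4 3 7 1 / 4 9 6 7 1 3 5 2 8 / 3 7 1 2 8 5 6 4 9 / 7 1 2 4 9 6 8 5 3 / 8 4 3 1 5 7 2 9 6 / 5 6 9 3 2 8 7 1 4 / 1 2 5 8 3 9 4 6 7 / 6 3 4 5 7 1 9 8 2 / 9 8 7 6 4 2 1 3 5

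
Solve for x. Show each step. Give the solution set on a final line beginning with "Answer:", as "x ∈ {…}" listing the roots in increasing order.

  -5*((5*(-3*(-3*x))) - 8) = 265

Step 1. [-5*((5*(-3*(-3*x))) - 8) = 265] -5·(inner) — divide through by -5, so div: (5*(-3*(-3*x))) - 8 = -53.
Step 2. [(5*(-3*(-3*x))) - 8 = -53] peel the -8: add 8 from each side ⇒ sub: 5*(-3*(-3*x)) = -45.
Step 3. [5*(-3*(-3*x)) = -45] leading coefficient 5: divide by 5, so div: -3*(-3*x) = -9.
Step 4. [-3*(-3*x) = -9] -3 out front; divide by -3 ⇒ div: -3*x = 3.
Step 5. [-3*x = 3] -3 out front; divide by -3. So div: x = -1.

Answer: x ∈ {-1}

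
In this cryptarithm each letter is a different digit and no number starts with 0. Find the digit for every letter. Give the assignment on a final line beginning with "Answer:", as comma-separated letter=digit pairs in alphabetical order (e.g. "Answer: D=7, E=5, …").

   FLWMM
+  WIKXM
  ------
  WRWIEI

Step 1. [W] adding two 5-digit numbers gives at most 5+1 digits, and here it does — W is that final carry and must be 1, so W=1.
Step 2. [col 1: M + M ≡ I (mod 10)] several values work for I in column 1 (M + M ≡ I (mod 10), carry-in 0); try I=6, so I=6.
Step 3. [col 1: M + M ≡ I (mod 10)] M=3 is one option consistent with column 1 (M + M ≡ I (mod 10), carry-in 0) — take it ⇒ M=3.
Step 4. [col 2: M + X ≡ E (mod 10)] several values work for E in column 2 (M + X ≡ E (mod 10), carry-in 0); try E=2, so E=2.
Step 5. [col 2: M + X ≡ E (mod 10)] column 2: given M=3, E=2, carry-in 0, and digits 1,2,3,6 already taken and all letters distinct, M+X≡E (mod 10) forces X=9 ⇒ X=9.
Step 6. [col 3: W + K ≡ I (mod 10)] from column 3 (W=1, I=6, carry-in 1, digits 1,2,3,6,9 already taken and all letters distinct): K must equal 4. So K=4.
Step 7. [col 4: L + I ≡ W (mod 10)] from column 4 (I=6, W=1, carry-in 0, digits 1,2,3,4,6,9 already taken and all letters distinct): L must equal 5, so L=5.
Step 8. [col 5: F + W ≡ R (mod 10)] in column 5 we have F+W≡R with carry-in 1; given W=1 and digits 1,2,3,4,5,6,9 already taken and all letters distinct, that pins F to 8. So F=8.
Step 9. [col 5: F + W ≡ R (mod 10)] column 5: given F=8, W=1, carry-in 1, and digits 1,2,3,4,5,6,8,9 already taken and all letters distinct, F+W≡R (mod 10) forces R=0, so R=0.

Answer: E=2, F=8, I=6, K=4, L=5, M=3, R=0, W=1, X=9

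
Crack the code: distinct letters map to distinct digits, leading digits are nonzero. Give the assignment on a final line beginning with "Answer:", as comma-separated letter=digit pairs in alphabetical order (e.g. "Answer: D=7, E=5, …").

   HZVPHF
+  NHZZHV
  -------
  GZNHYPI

Step 1. [G] the sum has 7 digits but both addends have 6; that extra leading digit G is the final carry, namely 1, so G=1.
Step 2. [col 1: F + V ≡ I (mod 10)] no forcing yet in column 1 (carry-in 0); I=9 is free and consistent — try it. So I=9.
Step 3. [col 1: F + V ≡ I (mod 10)] F=7 is one option consistent with column 1 (F + V ≡ I (mod 10), carry-in 0) — take it. So F=7.
Step 4. [col 1: F + V ≡ I (mod 10)] in column 1 we have F+V≡I with carry-in 0; given F=7, I=9 and digits 1,7,9 already taken and all letters distinct, that pins V to 2, so V=2.
Step 5. [col 2: H + H ≡ P (mod 10)] P=0 is one option consistent with column 2 (H + H ≡ P (mod 10), carry-in 0) — take it, so P=0.
Step 6. [col 2: H + H ≡ P (mod 10)] from column 2 (P=0, carry-in 0, digits 0,1,2,7,9 already taken and all letters distinct): H must equal 5, so H=5.
Step 7. [col 3: P + Z ≡ Y (mod 10)] from column 3 (P=0, carry-in 1, digits 0,1,2,5,7,9 already taken and all letters distinct): Y must equal 4, so Y=4.
Step 8. [col 3: P + Z ≡ Y (mod 10)] column 3: given P=0, Y=4, carry-in 1, and digits 0,1,2,4,5,7,9 already taken and all letters distinct, P+Z≡Y (mod 10) forces Z=3. So Z=3.
Step 9. [col 5: Z + H ≡ N (mod 10)] column 5: given Z=3, H=5, carry-in 0, and digits 0,1,2,3,4,5,7,9 already taken and all letters distinct, Z+H≡N (mod 10) forces N=8. So N=8.

Answer: F=7, G=1, H=5, I=9, N=8, P=0, V=2, Y=4, Z=3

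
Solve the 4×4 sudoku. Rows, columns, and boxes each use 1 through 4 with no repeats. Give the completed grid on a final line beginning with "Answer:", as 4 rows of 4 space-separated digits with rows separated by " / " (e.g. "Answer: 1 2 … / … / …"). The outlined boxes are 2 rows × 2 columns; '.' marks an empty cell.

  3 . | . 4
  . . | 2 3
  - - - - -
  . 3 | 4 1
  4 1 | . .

Step 1. [r4c4∈{2}] only 2 remains possible at r4c4, so r4c4=2.
Step 2. [r1c2∈{2}] only 2 remains possible at r1c2, so r1c2=2.
Step 3. [r2c1∈{1}] nothing but 1 survives at r2c1. So r2c1=1.
Step 4. [r2c2∈{4}] r2c2 is down to just 4 ⇒ r2c2=4.
Step 5. [r1c3∈{1}] r1c3's peers cover all but 1. So r1c3=1.
Step 6. [r3c1∈{2}] r3c1's peers cover all but 2, so r3c1=2.
Step 7. [r4c3∈{3}] nothing but 3 survives at r4c3, so r4c3=3.

Answer: 3 2 1 4 / 1 4 2 3 / 2 3 4 1 / 4 1 3 2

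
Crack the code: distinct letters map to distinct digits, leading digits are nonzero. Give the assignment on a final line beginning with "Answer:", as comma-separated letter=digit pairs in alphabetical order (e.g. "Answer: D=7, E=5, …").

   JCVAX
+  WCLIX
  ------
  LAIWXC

Step 1. [col 1: X + X ≡ C (mod 10)] column 1 (X + X ≡ C (mod 10), carry-in 0) doesn't pin C yet; pick C=8 and continue. So C=8.
Step 2. [L] adding two 5-digit numbers gives at most 5+1 digits, and here it does — L is that final carry and must be 1. So L=1.
Step 3. [col 1: X + X ≡ C (mod 10)] several values work for X in column 1 (X + X ≡ C (mod 10), carry-in 0); try X=9. So X=9.
Step 4. [col 2: A + I ≡ X (mod 10)] A=2 is one option consistent with column 2 (A + I ≡ X (mod 10), carry-in 1) — take it. So A=2.
Step 5. [col 2: A + I ≡ X (mod 10)] from column 2 (A=2, X=9, carry-in 1, digits 1,2,8,9 already taken and all letters distinct): I must equal 6 ⇒ I=6.
Step 6. [col 3: V + L ≡ W (mod 10)] no forcing yet in column 3 (carry-in 0); V=3 is free and consistent — try it. So V=3.
Step 7. [col 3: V + L ≡ W (mod 10)] column 3 reads V+L+carry(0)=W with V=3, L=1; with digits 1,2,3,6,8,9 already taken and all letters distinct, the only value for W is 4 ⇒ W=4.
Step 8. [col 5: J + W ≡ A (mod 10)] column 5 reads J+W+carry(1)=A with W=4, A=2; with digits 1,2,3,4,6,8,9 already taken and all letters distinct, the only value for J is 7 ⇒ J=7.

Answer: A=2, C=8, I=6, J=7, L=1, V=3, W=4, X=9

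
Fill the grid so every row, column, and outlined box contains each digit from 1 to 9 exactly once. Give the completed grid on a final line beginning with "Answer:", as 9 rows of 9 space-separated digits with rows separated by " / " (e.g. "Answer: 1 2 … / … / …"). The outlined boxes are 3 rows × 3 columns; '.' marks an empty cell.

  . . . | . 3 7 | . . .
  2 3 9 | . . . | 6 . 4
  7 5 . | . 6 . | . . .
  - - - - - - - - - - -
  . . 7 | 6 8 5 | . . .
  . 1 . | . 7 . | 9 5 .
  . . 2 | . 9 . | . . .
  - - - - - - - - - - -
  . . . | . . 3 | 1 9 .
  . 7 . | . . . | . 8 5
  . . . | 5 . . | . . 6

Step 1. [r8c6∈{1,2,4,6,9}] 6 has one home in col 6: r8c6. So r8c6=6.
Step 2. [r6c8∈{1,3,4,6,7}] in col 8, 6 fits only at r6c8. So r6c8=6.
Step 3. [r7c3∈{4,5,6,8}] across col 3, 5 lands solely at r7c3. So r7c3=5.
Step 4. [r7c4∈{2,4,7,8}] col 4 places 7 nowhere but r7c4 ⇒ r7c4=7.
Step 5. [r7c9∈{2}] r7c9 is down to just 2, so r7c9=2.
Step 6. [r9c6∈{1,2,4,8,9}] box 8 places 8 nowhere but r9c6 ⇒ r9c6=8.
Step 7. [r2c6∈{1}] r2c6 has the single candidate 1. So r2c6=1.
Step 8. [r6c6∈{4}] r6c6 has the single candidate 4, so r6c6=4.
Step 9. [r6c2∈{8}] r6c2's peers cover all but 8 ⇒ r6c2=8.
Step 10. [r8c4∈{1,2,4,9}] box 8 places 9 nowhere but r8c4. So r8c4=9.
Step 11. [r7c5∈{4}] r7c5 is down to just 4, so r7c5=4.
Step 12. [r9c2∈{2,4,9}] col 2 places 2 nowhere but r9c2. So r9c2=2.
Step 13. [r9c1∈{1,3,4,9}] in row 9, 9 fits only at r9c1 ⇒ r9c1=9.
Step 14. [r6c9∈{1,3,7}] 7 has one home in col 9: r6c9, so r6c9=7.
Step 15. [r6c7∈{3}] r6c7's peers cover all but 3 ⇒ r6c7=3.
Step 16. [r8c7∈{4}] nothing but 4 survives at r8c7 ⇒ r8c7=4.
Step 17. [r9c3∈{1,3,4}] r9c3 is the only open cell in row 9 admitting 4. So r9c3=4.
Step 18. [r5c1∈{3,4,6}] in row 5, 4 fits only at r5c1 ⇒ r5c1=4.
Step 19. [r3c9∈{1,3,8,9}] across col 9, 3 lands solely at r3c9 ⇒ r3c9=3.
Step 20. [r4c7∈{2}] r4c7's peers cover all but 2, so r4c7=2.
Step 21. [r3c7∈{8}] r3c7's peers cover all but 8 ⇒ r3c7=8.
Step 22. [r3c3∈{1}] r3c3's peers cover all but 1. So r3c3=1.
Step 23. [r3c8∈{2}] nothing but 2 survives at r3c8. So r3c8=2.
Step 24. [r1c3∈{6,8}] r1c3 is the only open cell in col 3 admitting 8, so r1c3=8.
Step 25. [r4c1∈{3}] nothing but 3 survives at r4c1, so r4c1=3.
Step 26. [r4c9∈{1}] r4c9's peers cover all but 1 ⇒ r4c9=1.
Step 27. [r1c4∈{2,4}] across row 1, 2 lands solely at r1c4. So r1c4=2.
Step 28. [r1c1∈{6}] r1c1's peers cover all but 6. So r1c1=6.
Step 29. [r8c1∈{1}] r8c1's peers cover all but 1, so r8c1=1.
Step 30. [r9c8∈{3,7}] 3 has one home in row 9: r9c8, so r9c8=3.
Step 31. [r1c7∈{5}] nothing but 5 survives at r1c7. So r1c7=5.
Step 32. [r6c4∈{1}] nothing but 1 survives at r6c4 ⇒ r6c4=1.
Step 33. [r5c3∈{6}] only 6 remains possible at r5c3. So r5c3=6.
Step 34. [r2c4∈{8}] r2c4 has the single candidate 8 ⇒ r2c4=8.
Step 35. [r5c4∈{3}] nothing but 3 survives at r5c4, so r5c4=3.
Step 36. [r3c4∈{4}] r3c4 is down to just 4 ⇒ r3c4=4.
Step 37. [r8c3∈{3}] r8c3's peers cover all but 3, so r8c3=3.
Step 38. [r5c9∈{8}] r5c9 has the single candidate 8, so r5c9=8.
Step 39. [r9c7∈{7}] r9c7's peers cover all but 7 ⇒ r9c7=7.
Step 40. [r5c6∈{2}] only 2 remains possible at r5c6. So r5c6=2.
Step 41. [r6c1∈{5}] r6c1 has the single candidate 5, so r6c1=5.
Step 42. [r1c8∈{1}] only 1 remains possible at r1c8, so r1c8=1.
Step 43. [r4c2∈{9}] only 9 remains possible at r4c2, so r4c2=9.
Step 44. [r1c9∈{9}] nothing but 9 survives at r1c9. So r1c9=9.
Step 45. [r1c2∈{4}] r1c2 has the single candidate 4, so r1c2=4.
Step 46. [r7c1∈{8}] only 8 remains possible at r7c1 ⇒ r7c1=8.
Step 47. [r2c8∈{7}] r2c8's peers cover all but 7. So r2c8=7.
Step 48. [r9c5∈{1}] nothing but 1 survives at r9c5, so r9c5=1.
Step 49. [r4c8∈{4}] nothing but 4 survives at r4c8, so r4c8=4.
Step 50. [r8c5∈{2}] nothing but 2 survives at r8c5 ⇒ r8c5=2.
Step 51. [r3c6∈{9}] r3c6 has the single candidate 9 ⇒ r3c6=9.
Step 52. [r2c5∈{5}] only 5 remains possible at r2c5 ⇒ r2c5=5.
Step 53. [r7c2∈{6}] only 6 remains possible at r7c2. So r7c2=6.

Answer: 6 4 8 2 3 7 5 1 9 / 2 3 9 8 5 1 6 7 4 / 7 5 1 4 6 9 8 2 3 / 3 9 7 6 8 5 2 4 1 / 4 1 6 3 7 2 9 5 8 / 5 8 2 1 9 4 3 6 7 / 8 6 5 7 4 3 1 9 2 / 1 7 3 9 2 6 4 8 5 / 9 2 4 5 1 8 7 3 6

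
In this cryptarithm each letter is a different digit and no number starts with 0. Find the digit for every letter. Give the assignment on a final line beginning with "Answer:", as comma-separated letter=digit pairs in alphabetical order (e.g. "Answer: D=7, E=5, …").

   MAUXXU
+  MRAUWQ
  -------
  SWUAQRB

Step 1. [col 1: U + Q ≡ B (mod 10)] no forcing yet in column 1 (carry-in 0); B=3 is free and consistent — try it. So B=3.
Step 2. [col 1: U + Q ≡ B (mod 10)] column 1 (U + Q ≡ B (mod 10), carry-in 0) doesn't pin Q yet; pick Q=4 and continue, so Q=4.
Step 3. [col 1: U + Q ≡ B (mod 10)] in column 1 we have U+Q≡B with carry-in 0; given Q=4, B=3 and digits 3,4 already taken and all letters distinct, that pins U to 9. So U=9.
Step 4. [col 2: X + W ≡ R (mod 10)] no forcing yet in column 2 (carry-in 1); R=8 is free and consistent — try it. So R=8.
Step 5. [col 2: X + W ≡ R (mod 10)] no forcing yet in column 2 (carry-in 1); X=5 is free and consistent — try it, so X=5.
Step 6. [S] the sum has 7 digits but both addends have 6; that extra leading digit S is the final carry, namely 1 ⇒ S=1.
Step 7. [col 2: X + W ≡ R (mod 10)] from column 2 (X=5, R=8, carry-in 1, digits 1,3,4,5,8,9 already taken and all letters distinct): W must equal 2, so W=2.
Step 8. [col 4: U + A ≡ A (mod 10)] column 4 (U + A ≡ A (mod 10), carry-in 1) doesn't pin A yet; pick A=0 and continue ⇒ A=0.
Step 9. [col 6: M + M ≡ W (mod 10)] column 6 reads M+M+carry(0)=W with W=2; with digits 0,1,2,3,4,5,8,9 already taken and all letters distinct, the only value for M is 6. So M=6.

Answer: A=0, B=3, M=6, Q=4, R=8, S=1, U=9, W=2, X=5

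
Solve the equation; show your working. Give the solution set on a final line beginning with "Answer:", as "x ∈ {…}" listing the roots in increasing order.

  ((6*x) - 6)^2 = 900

Step 1. [((6*x) - 6)^2 = 900] 900 ≥ 0, LHS is (·)² — take ±√ ⇒ sqrt: (6*x) - 6 = 30 or -30.
Step 2. [(6*x) - 6 = 30 or -30] -6 is outermost — add 6 both sides, so sub: 6*x = 36 or -24.
Step 3. [6*x = 36 or -24] divide by the outer 6. So div: x = 6 or -4.

Answer: x ∈ {-4, 6}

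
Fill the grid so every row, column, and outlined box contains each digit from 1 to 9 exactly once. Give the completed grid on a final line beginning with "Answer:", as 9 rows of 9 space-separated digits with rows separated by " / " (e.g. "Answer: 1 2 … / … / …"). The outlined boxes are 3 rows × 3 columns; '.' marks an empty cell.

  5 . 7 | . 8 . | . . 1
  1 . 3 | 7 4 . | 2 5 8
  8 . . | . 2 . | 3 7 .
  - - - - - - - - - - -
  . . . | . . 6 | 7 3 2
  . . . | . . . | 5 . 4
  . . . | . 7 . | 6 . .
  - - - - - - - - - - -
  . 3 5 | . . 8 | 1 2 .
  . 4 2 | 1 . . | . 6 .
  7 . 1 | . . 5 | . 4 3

Step 1. [r6c9∈{9}] nothing but 9 survives at r6c9 ⇒ r6c9=9.
Step 2. [r8c1∈{9}] only 9 remains possible at r8c1 ⇒ r8c1=9.
Step 3. [r6c6∈{1,2,3,4}] col 6 places 4 nowhere but r6c6, so r6c6=4.
Step 4. [r6c3∈{8}] r6c3 is down to just 8 ⇒ r6c3=8.
Step 5. [r5c6∈{1,2,3,9}] col 6 places 2 nowhere but r5c6 ⇒ r5c6=2.
Step 6. [r2c2∈{6,9}] r2c2 is the only open cell in row 2 admitting 6. So r2c2=6.
Step 7. [r3c2∈{9}] r3c2's peers cover all but 9 ⇒ r3c2=9.
Step 8. [r1c4∈{3,6,9}] 6 has one home in row 1: r1c4. So r1c4=6.
Step 9. [r4c5∈{1,5,9}] 5 has one home in col 5: r4c5, so r4c5=5.
Step 10. [r9c7∈{8,9}] in box 9, 9 fits only at r9c7, so r9c7=9.
Step 11. [r5c5∈{1,3,9}] col 5 places 1 nowhere but r5c5, so r5c5=1.
Step 12. [r6c2∈{1,2,5}] in row 6, 5 fits only at r6c2, so r6c2=5.
Step 13. [r1c6∈{3,9}] in row 1, 3 fits only at r1c6 ⇒ r1c6=3.
Step 14. [r5c3∈{6,9}] in col 3, 6 fits only at r5c3 ⇒ r5c3=6.
Step 15. [r5c4∈{3,8,9}] in row 5, 9 fits only at r5c4. So r5c4=9.
Step 16. [r8c6∈{7}] r8c6 has the single candidate 7 ⇒ r8c6=7.
Step 17. [r7c1∈{6}] only 6 remains possible at r7c1. So r7c1=6.
Step 18. [r5c1∈{3}] r5c1 is down to just 3, so r5c1=3.
Step 19. [r3c3∈{4}] nothing but 4 survives at r3c3, so r3c3=4.
Step 20. [r9c5∈{6}] r9c5 is down to just 6, so r9c5=6.
Step 21. [r8c5∈{3}] r8c5 is down to just 3, so r8c5=3.
Step 22. [r3c6∈{1}] only 1 remains possible at r3c6. So r3c6=1.
Step 23. [r1c2∈{2}] nothing but 2 survives at r1c2, so r1c2=2.
Step 24. [r3c9∈{6}] r3c9 is down to just 6 ⇒ r3c9=6.
Step 25. [r6c1∈{2}] nothing but 2 survives at r6c1. So r6c1=2.
Step 26. [r5c8∈{8}] nothing but 8 survives at r5c8 ⇒ r5c8=8.
Step 27. [r7c5∈{9}] r7c5 has the single candidate 9 ⇒ r7c5=9.
Step 28. [r6c8∈{1}] only 1 remains possible at r6c8 ⇒ r6c8=1.
Step 29. [r4c4∈{8}] r4c4 has the single candidate 8. So r4c4=8.
Step 30. [r9c2∈{8}] r9c2's peers cover all but 8, so r9c2=8.
Step 31. [r4c3∈{9}] nothing but 9 survives at r4c3. So r4c3=9.
Step 32. [r7c4∈{4}] r7c4's peers cover all but 4 ⇒ r7c4=4.
Step 33. [r8c9∈{5}] r8c9 is down to just 5, so r8c9=5.
Step 34. [r2c6∈{9}] r2c6 has the single candidate 9. So r2c6=9.
Step 35. [r8c7∈{8}] r8c7 is down to just 8. So r8c7=8.
Step 36. [r3c4∈{5}] r3c4 has the single candidate 5 ⇒ r3c4=5.
Step 37. [r1c7∈{4}] only 4 remains possible at r1c7, so r1c7=4.
Step 38. [r6c4∈{3}] nothing but 3 survives at r6c4 ⇒ r6c4=3.
Step 39. [r1c8∈{9}] r1c8 is down to just 9. So r1c8=9.
Step 40. [r4c2∈{1}] only 1 remains possible at r4c2, so r4c2=1.
Step 41. [r7c9∈{7}] r7c9's peers cover all but 7, so r7c9=7.
Step 42. [r4c1∈{4}] nothing but 4 survives at r4c1 ⇒ r4c1=4.
Step 43. [r9c4∈{2}] r9c4's peers cover all but 2. So r9c4=2.
Step 44. [r5c2∈{7}] r5c2's peers cover all but 7 ⇒ r5c2=7.

Answer: 5 2 7 6 8 3 4 9 1 / 1 6 3 7 4 9 2 5 8 / 8 9 4 5 2 1 3 7 6 / 4 1 9 8 5 6 7 3 2 / 3 7 6 9 1 2 5 8 4 / 2 5 8 3 7 4 6 1 9 / 6 3 5 4 9 8 1 2 7 / 9 4 2 1 3 7 8 6 5 / 7 8 1 2 6 5 9 4 3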